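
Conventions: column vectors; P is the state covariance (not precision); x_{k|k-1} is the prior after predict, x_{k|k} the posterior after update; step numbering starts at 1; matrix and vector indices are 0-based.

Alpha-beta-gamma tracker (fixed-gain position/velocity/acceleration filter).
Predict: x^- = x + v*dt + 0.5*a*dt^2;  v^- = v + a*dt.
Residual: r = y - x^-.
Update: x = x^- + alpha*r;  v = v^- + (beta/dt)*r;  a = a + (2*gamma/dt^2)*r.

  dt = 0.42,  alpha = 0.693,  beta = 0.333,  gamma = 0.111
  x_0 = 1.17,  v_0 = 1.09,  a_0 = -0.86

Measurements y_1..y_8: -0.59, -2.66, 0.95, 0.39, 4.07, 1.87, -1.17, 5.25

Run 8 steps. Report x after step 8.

step 1: x_pred=1.5519  r=-2.1419  x^+=0.0676  v^+=-0.9695  a^+=-3.5556
step 2: x_pred=-0.6532  r=-2.0068  x^+=-2.0439  v^+=-4.0539  a^+=-6.0812
step 3: x_pred=-4.2829  r=5.2329  x^+=-0.6565  v^+=-2.4591  a^+=0.5044
step 4: x_pred=-1.6448  r=2.0348  x^+=-0.2347  v^+=-0.6339  a^+=3.0653
step 5: x_pred=-0.2306  r=4.3006  x^+=2.7497  v^+=4.0633  a^+=8.4776
step 6: x_pred=5.2040  r=-3.3340  x^+=2.8935  v^+=4.9804  a^+=4.2817
step 7: x_pred=5.3630  r=-6.5330  x^+=0.8356  v^+=1.5990  a^+=-3.9401
step 8: x_pred=1.1597  r=4.0903  x^+=3.9943  v^+=3.1872  a^+=1.2076

x_post = 3.9943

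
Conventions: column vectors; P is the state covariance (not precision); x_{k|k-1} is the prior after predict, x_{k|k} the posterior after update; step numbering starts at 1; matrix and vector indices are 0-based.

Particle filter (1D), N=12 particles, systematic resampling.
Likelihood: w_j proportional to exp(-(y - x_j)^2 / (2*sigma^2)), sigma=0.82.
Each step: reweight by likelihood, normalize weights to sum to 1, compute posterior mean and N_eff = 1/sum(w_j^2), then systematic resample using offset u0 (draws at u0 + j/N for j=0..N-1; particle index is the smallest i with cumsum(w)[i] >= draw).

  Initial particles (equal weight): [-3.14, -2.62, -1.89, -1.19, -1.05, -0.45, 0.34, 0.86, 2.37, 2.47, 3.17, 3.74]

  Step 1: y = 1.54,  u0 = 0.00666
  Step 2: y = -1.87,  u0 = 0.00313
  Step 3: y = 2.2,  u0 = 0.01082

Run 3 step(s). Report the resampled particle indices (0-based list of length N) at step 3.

step 1: w=[0.0000, 0.0000, 0.0001, 0.0016, 0.0028, 0.0219, 0.1424, 0.2947, 0.2490, 0.2185, 0.0576, 0.0114]  mean=1.6419  Neff=4.5289  idx=[5, 6, 7, 7, 7, 7, 8, 8, 8, 9, 9, 9]
step 2: w=[0.8412, 0.0997, 0.0148, 0.0148, 0.0148, 0.0148, 0.0000, 0.0000, 0.0000, 0.0000, 0.0000, 0.0000]  mean=-0.2938  Neff=1.3919  idx=[0, 0, 0, 0, 0, 0, 0, 0, 0, 0, 0, 1]
step 3: w=[0.0398, 0.0398, 0.0398, 0.0398, 0.0398, 0.0398, 0.0398, 0.0398, 0.0398, 0.0398, 0.0398, 0.5625]  mean=-0.0056  Neff=2.9953  idx=[0, 2, 4, 6, 8, 10, 11, 11, 11, 11, 11, 11]

resampled_idx = [0, 2, 4, 6, 8, 10, 11, 11, 11, 11, 11, 11]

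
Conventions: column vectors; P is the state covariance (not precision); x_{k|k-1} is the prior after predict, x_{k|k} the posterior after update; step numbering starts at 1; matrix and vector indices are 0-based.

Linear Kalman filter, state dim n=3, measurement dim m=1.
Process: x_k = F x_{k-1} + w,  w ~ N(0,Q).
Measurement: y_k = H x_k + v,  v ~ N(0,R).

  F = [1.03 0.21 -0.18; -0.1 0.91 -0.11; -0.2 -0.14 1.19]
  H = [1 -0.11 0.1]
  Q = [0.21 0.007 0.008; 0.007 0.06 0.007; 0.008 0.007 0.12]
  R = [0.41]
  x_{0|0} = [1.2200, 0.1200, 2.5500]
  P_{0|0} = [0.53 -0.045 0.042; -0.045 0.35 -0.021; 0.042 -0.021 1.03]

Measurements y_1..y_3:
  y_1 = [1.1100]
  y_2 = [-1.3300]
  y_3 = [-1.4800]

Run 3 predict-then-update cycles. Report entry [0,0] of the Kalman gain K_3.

K[0,0] = 0.7043

step 1: x^-=[0.8228, -0.2933, 2.7737]  P^-=[0.7876 -0.0016 -0.2765; -0.0016 0.3809 -0.1814; -0.2765 -0.1814 1.5911]  S=[1.1672]  K=[0.6513; -0.0528; -0.0835]  nu=[-0.0224]  x^+=[0.8082, -0.2921, 2.7756]  P^+=[0.2926 0.0385 -0.2130; 0.0385 0.3777 -0.1865; -0.2130 -0.1865 1.5830]
step 2: x^-=[0.2715, -0.6520, 3.1822]  P^-=[0.6981 0.1709 -0.7297; 0.1709 0.4205 -0.4332; -0.7297 -0.4332 2.5465]  S=[0.9646]  K=[0.6286; 0.0843; -0.4431]  nu=[-1.9914]  x^+=[-0.9802, -0.8198, 4.0646]  P^+=[0.3170 0.1198 -0.4611; 0.1198 0.4136 -0.3971; -0.4611 -0.3971 2.3571]
step 3: x^-=[-1.9134, -1.0951, 5.1477]  P^-=[0.8937 0.3280 -1.2876; 0.3280 0.4818 -0.7595; -1.2876 -0.7595 3.8372]  S=[1.0349]  K=[0.7043; 0.1923; -0.7927]  nu=[-0.2018]  x^+=[-2.0555, -1.1339, 5.3077]  P^+=[0.3804 0.1878 -0.7099; 0.1878 0.4435 -0.6017; -0.7099 -0.6017 3.1869]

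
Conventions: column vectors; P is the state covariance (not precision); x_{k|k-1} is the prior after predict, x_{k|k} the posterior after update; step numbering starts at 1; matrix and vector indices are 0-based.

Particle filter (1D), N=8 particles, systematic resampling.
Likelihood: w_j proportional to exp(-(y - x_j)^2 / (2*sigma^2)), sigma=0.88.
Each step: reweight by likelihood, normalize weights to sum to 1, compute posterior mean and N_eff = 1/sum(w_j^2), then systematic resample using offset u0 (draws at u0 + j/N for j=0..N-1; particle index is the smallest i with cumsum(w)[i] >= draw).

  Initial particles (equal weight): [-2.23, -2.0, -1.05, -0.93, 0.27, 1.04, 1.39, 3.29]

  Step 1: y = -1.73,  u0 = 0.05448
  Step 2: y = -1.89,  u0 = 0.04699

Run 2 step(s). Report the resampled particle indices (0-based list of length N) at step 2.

resampled_idx = [0, 1, 1, 2, 3, 4, 5, 7]

step 1: w=[0.2584, 0.2897, 0.2253, 0.2009, 0.0230, 0.0021, 0.0006, 0.0000]  mean=-1.5699  Neff=4.1259  idx=[0, 0, 1, 1, 2, 2, 3, 3]
step 2: w=[0.1494, 0.1494, 0.1597, 0.1597, 0.1021, 0.1021, 0.0888, 0.0888]  mean=-1.6848  Neff=7.5599  idx=[0, 1, 1, 2, 3, 4, 5, 7]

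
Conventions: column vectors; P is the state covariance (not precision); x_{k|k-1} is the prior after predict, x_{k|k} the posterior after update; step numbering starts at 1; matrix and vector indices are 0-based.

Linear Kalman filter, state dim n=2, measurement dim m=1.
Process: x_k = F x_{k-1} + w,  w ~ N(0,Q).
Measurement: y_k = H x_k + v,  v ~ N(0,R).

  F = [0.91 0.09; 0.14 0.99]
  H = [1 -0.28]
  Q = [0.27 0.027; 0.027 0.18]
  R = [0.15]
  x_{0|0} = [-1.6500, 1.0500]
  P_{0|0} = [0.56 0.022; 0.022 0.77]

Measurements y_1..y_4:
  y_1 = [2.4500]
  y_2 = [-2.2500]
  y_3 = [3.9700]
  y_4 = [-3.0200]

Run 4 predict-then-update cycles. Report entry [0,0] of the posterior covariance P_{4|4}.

step 1: x^-=[-1.4070, 0.8085]  P^-=[0.7436 0.1870; 0.1870 0.9518]  S=[0.8634]  K=[0.8005; -0.0920]  nu=[4.0834]  x^+=[1.8618, 0.4328]  P^+=[0.1903 0.2506; 0.2506 0.9444]
step 2: x^-=[1.7332, 0.6891]  P^-=[0.4763 0.3644; 0.3644 1.1789]  S=[0.5146]  K=[0.7272; 0.0666]  nu=[-3.7902]  x^+=[-1.0230, 0.4367]  P^+=[0.2041 0.3394; 0.3394 1.1766]
step 3: x^-=[-0.8916, 0.2891]  P^-=[0.5042 0.4679; 0.4679 1.4312]  S=[0.5043]  K=[0.7399; 0.1332]  nu=[4.9426]  x^+=[2.7652, 0.9473]  P^+=[0.2281 0.4182; 0.4182 1.4223]
step 4: x^-=[2.6016, 1.3249]  P^-=[0.5389 0.5648; 0.5648 1.6944]  S=[0.5054]  K=[0.7533; 0.1788]  nu=[-5.2506]  x^+=[-1.3537, 0.3859]  P^+=[0.2521 0.4967; 0.4967 1.6782]

P_post[0,0] = 0.2521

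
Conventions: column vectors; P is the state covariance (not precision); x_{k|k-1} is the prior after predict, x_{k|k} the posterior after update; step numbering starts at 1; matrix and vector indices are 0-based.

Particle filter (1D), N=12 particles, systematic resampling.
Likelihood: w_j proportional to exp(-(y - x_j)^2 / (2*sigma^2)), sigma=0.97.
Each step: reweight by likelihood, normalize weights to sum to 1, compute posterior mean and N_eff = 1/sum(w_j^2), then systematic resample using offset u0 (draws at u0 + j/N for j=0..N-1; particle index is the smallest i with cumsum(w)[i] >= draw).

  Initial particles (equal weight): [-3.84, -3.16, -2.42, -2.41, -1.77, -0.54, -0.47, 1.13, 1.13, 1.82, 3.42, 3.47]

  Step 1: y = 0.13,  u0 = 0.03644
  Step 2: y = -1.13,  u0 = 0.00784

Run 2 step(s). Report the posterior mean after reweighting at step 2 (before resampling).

step 1: w=[0.0001, 0.0010, 0.0098, 0.0100, 0.0455, 0.2440, 0.2558, 0.1821, 0.1821, 0.0679, 0.0010, 0.0008]  mean=0.1575  Neff=5.0468  idx=[4, 5, 5, 5, 6, 6, 6, 7, 7, 8, 8, 9]
step 2: w=[0.1351, 0.1396, 0.1396, 0.1396, 0.1333, 0.1333, 0.1333, 0.0111, 0.0111, 0.0111, 0.0111, 0.0016]  mean=-0.6000  Neff=7.6611  idx=[0, 0, 1, 1, 2, 3, 3, 4, 4, 5, 6, 6]

post_mean = -0.6000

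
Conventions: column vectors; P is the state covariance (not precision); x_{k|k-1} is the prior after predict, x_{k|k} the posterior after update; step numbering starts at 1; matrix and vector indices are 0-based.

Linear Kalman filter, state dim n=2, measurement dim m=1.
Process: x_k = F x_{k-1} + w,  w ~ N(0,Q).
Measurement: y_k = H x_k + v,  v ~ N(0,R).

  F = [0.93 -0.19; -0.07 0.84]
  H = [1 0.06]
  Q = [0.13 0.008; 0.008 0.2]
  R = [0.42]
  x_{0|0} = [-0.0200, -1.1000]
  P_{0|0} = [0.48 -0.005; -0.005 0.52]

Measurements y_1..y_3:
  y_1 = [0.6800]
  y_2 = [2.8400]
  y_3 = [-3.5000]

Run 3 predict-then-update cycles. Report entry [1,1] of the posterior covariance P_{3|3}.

step 1: x^-=[0.1904, -0.9226]  P^-=[0.5657 -0.1102; -0.1102 0.5699]  S=[0.9745]  K=[0.5737; -0.0780]  nu=[0.5450]  x^+=[0.5030, -0.9651]  P^+=[0.2449 -0.0666; -0.0666 0.5639]
step 2: x^-=[0.6512, -0.8459]  P^-=[0.3858 -0.1509; -0.1509 0.6069]  S=[0.7898]  K=[0.4769; -0.1449]  nu=[2.2396]  x^+=[1.7193, -1.1704]  P^+=[0.2061 -0.0963; -0.0963 0.5904]
step 3: x^-=[1.8213, -1.1035]  P^-=[0.3636 -0.1761; -0.1761 0.6289]  S=[0.7647]  K=[0.4616; -0.1810]  nu=[-5.2551]  x^+=[-0.6046, -0.1524]  P^+=[0.2006 -0.1122; -0.1122 0.6038]

P_post[1,1] = 0.6038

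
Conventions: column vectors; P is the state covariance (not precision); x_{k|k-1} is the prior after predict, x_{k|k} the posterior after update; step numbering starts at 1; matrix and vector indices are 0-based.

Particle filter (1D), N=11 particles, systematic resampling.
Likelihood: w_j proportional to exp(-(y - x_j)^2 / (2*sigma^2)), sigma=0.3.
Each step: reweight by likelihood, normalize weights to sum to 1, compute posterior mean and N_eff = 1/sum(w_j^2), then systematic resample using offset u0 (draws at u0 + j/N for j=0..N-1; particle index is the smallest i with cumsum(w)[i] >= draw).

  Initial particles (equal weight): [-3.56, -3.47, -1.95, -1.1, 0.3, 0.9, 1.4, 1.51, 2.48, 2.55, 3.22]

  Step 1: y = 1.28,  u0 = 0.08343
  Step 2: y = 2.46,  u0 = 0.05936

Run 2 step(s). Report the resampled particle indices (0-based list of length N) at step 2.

step 1: w=[0.0000, 0.0000, 0.0000, 0.0000, 0.0023, 0.2113, 0.4350, 0.3512, 0.0002, 0.0001, 0.0000]  mean=1.3307  Neff=2.7993  idx=[5, 5, 6, 6, 6, 6, 6, 7, 7, 7, 7]
step 2: w=[0.0000, 0.0000, 0.0536, 0.0536, 0.0536, 0.0536, 0.0536, 0.1830, 0.1830, 0.1830, 0.1830]  mean=1.4805  Neff=6.7422  idx=[3, 4, 6, 7, 7, 8, 8, 9, 9, 10, 10]

resampled_idx = [3, 4, 6, 7, 7, 8, 8, 9, 9, 10, 10]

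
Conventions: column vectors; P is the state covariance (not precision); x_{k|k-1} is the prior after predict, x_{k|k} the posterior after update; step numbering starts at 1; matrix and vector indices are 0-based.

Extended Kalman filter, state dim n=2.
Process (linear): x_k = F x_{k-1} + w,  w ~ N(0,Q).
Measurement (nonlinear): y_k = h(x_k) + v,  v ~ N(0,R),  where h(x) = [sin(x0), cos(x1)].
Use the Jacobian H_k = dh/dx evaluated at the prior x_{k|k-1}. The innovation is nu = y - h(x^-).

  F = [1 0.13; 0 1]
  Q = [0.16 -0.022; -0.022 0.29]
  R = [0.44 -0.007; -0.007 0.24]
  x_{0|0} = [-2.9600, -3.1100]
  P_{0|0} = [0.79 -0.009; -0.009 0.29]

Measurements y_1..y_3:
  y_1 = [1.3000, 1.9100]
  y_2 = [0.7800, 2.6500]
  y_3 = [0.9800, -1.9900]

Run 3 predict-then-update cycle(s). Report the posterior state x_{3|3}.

step 1: x^-=[-3.3643, -3.1100]  P^-=[0.9526 0.0067; 0.0067 0.5800]  H_jac=[-0.9753 0.0000; 0.0000 0.0316]  S=[1.3461 -0.0072; -0.0072 0.2406]  K=[-0.6903 -0.0198; -0.0044 0.0760]  nu=[1.0791, 2.9095]  x^+=[-4.1668, -2.8936]  P^+=[0.3113 0.0026; 0.0026 0.5786]
step 2: x^-=[-4.5430, -2.8936]  P^-=[0.4817 0.0558; 0.0558 0.8686]  H_jac=[-0.1686 0.0000; 0.0000 0.2454]  S=[0.4537 -0.0093; -0.0093 0.2923]  K=[-0.1782 0.0411; -0.0058 0.7291]  nu=[-0.2057, 3.6194]  x^+=[-4.3574, -0.2536]  P^+=[0.4667 0.0453; 0.0453 0.7131]
step 3: x^-=[-4.3904, -0.2536]  P^-=[0.6505 0.1160; 0.1160 1.0031]  H_jac=[-0.3165 0.0000; 0.0000 0.2509]  S=[0.5052 -0.0162; -0.0162 0.3031]  K=[-0.4052 0.0743; -0.0461 0.8277]  nu=[0.0314, -2.9580]  x^+=[-4.6230, -2.7033]  P^+=[0.5649 0.0824; 0.0824 0.7931]

x_post = [-4.6230, -2.7033]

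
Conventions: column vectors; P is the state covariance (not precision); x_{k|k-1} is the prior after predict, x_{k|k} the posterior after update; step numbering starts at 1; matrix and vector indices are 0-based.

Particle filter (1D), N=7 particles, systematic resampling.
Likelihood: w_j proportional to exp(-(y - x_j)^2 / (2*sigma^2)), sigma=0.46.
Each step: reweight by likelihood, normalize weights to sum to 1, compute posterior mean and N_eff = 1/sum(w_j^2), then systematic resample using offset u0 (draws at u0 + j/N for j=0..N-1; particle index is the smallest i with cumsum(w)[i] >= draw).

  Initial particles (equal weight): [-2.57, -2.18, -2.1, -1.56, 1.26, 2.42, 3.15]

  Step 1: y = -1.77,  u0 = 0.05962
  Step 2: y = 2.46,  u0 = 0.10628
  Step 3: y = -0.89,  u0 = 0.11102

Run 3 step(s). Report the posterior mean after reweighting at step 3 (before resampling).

post_mean = -1.5600

step 1: w=[0.0859, 0.2619, 0.3012, 0.3510, 0.0000, 0.0000, 0.0000]  mean=-1.9717  Neff=3.4493  idx=[0, 1, 1, 2, 2, 3, 3]
step 2: w=[0.0000, 0.0000, 0.0000, 0.0000, 0.0000, 0.5000, 0.5000]  mean=-1.5600  Neff=2.0001  idx=[5, 5, 5, 6, 6, 6, 6]
step 3: w=[0.1429, 0.1429, 0.1429, 0.1429, 0.1429, 0.1429, 0.1429]  mean=-1.5600  Neff=7.0000  idx=[0, 1, 2, 3, 4, 5, 6]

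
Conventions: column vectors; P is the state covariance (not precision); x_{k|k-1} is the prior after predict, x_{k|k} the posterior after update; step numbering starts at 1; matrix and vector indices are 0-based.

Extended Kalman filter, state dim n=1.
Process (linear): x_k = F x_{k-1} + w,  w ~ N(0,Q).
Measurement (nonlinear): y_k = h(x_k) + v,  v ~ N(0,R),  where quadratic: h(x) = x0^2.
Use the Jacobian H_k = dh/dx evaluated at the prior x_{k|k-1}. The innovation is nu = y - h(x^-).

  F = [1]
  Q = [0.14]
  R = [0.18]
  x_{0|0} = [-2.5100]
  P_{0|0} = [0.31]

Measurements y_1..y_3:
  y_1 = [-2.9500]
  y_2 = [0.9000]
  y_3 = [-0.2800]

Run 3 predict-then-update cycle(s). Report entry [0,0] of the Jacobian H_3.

H_jac[0,0] = -1.7580

step 1: x^-=[-2.5100]  P^-=[0.4500]  H_jac=[-5.0200]  S=[11.5202]  K=[-0.1961]  nu=[-9.2501]  x^+=[-0.6961]  P^+=[0.0070]
step 2: x^-=[-0.6961]  P^-=[0.1470]  H_jac=[-1.3923]  S=[0.4650]  K=[-0.4402]  nu=[0.4154]  x^+=[-0.8790]  P^+=[0.0569]
step 3: x^-=[-0.8790]  P^-=[0.1969]  H_jac=[-1.7580]  S=[0.7886]  K=[-0.4390]  nu=[-1.0526]  x^+=[-0.4169]  P^+=[0.0449]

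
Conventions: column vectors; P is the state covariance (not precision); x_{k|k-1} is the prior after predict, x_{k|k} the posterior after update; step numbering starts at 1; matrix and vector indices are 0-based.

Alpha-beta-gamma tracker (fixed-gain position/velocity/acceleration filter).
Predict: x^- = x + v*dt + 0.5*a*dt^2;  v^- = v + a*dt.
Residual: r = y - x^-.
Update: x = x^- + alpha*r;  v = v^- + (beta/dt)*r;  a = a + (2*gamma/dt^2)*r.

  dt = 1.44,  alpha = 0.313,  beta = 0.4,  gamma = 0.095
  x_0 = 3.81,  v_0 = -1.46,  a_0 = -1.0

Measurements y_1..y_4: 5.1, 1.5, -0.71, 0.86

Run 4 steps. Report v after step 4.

step 1: x_pred=0.6708  r=4.4292  x^+=2.0571  v^+=-1.6697  a^+=-0.5942
step 2: x_pred=-0.9632  r=2.4632  x^+=-0.1922  v^+=-1.8410  a^+=-0.3685
step 3: x_pred=-3.2253  r=2.5153  x^+=-2.4380  v^+=-1.6729  a^+=-0.1380
step 4: x_pred=-4.9901  r=5.8501  x^+=-3.1590  v^+=-0.2466  a^+=0.3980

v_post = -0.2466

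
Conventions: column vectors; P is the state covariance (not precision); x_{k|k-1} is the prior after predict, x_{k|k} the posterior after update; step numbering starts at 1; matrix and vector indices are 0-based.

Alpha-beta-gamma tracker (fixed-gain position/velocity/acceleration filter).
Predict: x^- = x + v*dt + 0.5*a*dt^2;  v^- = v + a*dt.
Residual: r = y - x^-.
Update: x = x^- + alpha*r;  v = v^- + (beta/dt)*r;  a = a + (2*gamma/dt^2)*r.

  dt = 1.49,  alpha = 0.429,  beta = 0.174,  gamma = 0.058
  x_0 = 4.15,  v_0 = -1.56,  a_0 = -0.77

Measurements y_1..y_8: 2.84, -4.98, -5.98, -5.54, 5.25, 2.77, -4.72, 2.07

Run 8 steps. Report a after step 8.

step 1: x_pred=0.9709  r=1.8691  x^+=1.7727  v^+=-2.4890  a^+=-0.6723
step 2: x_pred=-2.6823  r=-2.2977  x^+=-3.6680  v^+=-3.7591  a^+=-0.7924
step 3: x_pred=-10.1487  r=4.1687  x^+=-8.3603  v^+=-4.4530  a^+=-0.5746
step 4: x_pred=-15.6331  r=10.0931  x^+=-11.3032  v^+=-4.1305  a^+=-0.0472
step 5: x_pred=-17.5100  r=22.7600  x^+=-7.7459  v^+=-1.5429  a^+=1.1420
step 6: x_pred=-8.7772  r=11.5472  x^+=-3.8235  v^+=1.5071  a^+=1.7453
step 7: x_pred=0.3595  r=-5.0795  x^+=-1.8196  v^+=3.5145  a^+=1.4799
step 8: x_pred=5.0597  r=-2.9897  x^+=3.7771  v^+=5.3704  a^+=1.3237

a_post = 1.3237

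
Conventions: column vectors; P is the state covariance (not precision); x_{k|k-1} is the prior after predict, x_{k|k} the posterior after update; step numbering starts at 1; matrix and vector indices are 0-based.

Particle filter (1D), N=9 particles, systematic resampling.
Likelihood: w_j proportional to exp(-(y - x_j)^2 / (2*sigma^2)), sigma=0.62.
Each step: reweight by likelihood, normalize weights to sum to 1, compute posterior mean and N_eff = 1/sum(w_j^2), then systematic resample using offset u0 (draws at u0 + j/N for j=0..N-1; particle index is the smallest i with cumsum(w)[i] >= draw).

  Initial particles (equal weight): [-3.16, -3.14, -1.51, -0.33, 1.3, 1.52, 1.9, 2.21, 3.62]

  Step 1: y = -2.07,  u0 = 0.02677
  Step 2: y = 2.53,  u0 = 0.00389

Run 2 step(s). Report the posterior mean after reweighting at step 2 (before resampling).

post_mean = -1.5100

step 1: w=[0.1898, 0.2008, 0.5920, 0.0173, 0.0000, 0.0000, 0.0000, 0.0000, 0.0000]  mean=-2.1300  Neff=2.3410  idx=[0, 0, 1, 1, 2, 2, 2, 2, 2]
step 2: w=[0.0000, 0.0000, 0.0000, 0.0000, 0.2000, 0.2000, 0.2000, 0.2000, 0.2000]  mean=-1.5100  Neff=5.0000  idx=[4, 4, 5, 5, 6, 6, 7, 7, 8]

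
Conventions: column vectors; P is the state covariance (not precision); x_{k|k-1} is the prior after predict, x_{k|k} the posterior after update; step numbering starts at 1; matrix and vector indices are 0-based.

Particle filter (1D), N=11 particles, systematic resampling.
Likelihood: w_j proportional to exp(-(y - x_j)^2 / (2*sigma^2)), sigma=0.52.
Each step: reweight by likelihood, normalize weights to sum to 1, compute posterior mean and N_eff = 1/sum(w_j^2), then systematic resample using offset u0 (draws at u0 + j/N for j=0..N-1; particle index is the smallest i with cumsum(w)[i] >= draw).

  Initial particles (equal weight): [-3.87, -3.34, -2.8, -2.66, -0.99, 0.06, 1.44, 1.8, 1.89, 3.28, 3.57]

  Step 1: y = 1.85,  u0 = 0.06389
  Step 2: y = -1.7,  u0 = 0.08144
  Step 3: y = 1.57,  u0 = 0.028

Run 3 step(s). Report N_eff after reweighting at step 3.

N_eff = 10.9962

step 1: w=[0.0000, 0.0000, 0.0000, 0.0000, 0.0000, 0.0010, 0.2660, 0.3613, 0.3619, 0.0083, 0.0015]  mean=1.7501  Neff=3.0088  idx=[6, 6, 6, 7, 7, 7, 7, 8, 8, 8, 8]
step 2: w=[0.3265, 0.3265, 0.3265, 0.0039, 0.0039, 0.0039, 0.0039, 0.0012, 0.0012, 0.0012, 0.0012]  mean=1.4478  Neff=3.1265  idx=[0, 0, 0, 1, 1, 1, 1, 2, 2, 2, 5]
step 3: w=[0.0914, 0.0914, 0.0914, 0.0914, 0.0914, 0.0914, 0.0914, 0.0914, 0.0914, 0.0914, 0.0856]  mean=1.4708  Neff=10.9962  idx=[0, 1, 2, 3, 4, 5, 6, 7, 8, 9, 10]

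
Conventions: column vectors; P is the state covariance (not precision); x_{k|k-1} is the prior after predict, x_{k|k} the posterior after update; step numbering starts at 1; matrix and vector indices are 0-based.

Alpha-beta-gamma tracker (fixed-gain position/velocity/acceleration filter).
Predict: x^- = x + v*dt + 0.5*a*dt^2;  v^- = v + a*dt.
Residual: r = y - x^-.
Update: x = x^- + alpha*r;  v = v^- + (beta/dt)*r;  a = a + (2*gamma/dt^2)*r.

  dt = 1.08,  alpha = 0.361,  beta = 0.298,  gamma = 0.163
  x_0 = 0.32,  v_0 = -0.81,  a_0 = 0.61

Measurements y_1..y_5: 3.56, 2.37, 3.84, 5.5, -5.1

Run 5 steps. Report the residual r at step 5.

step 1: x_pred=-0.1990  r=3.7590  x^+=1.1580  v^+=0.8860  a^+=1.6606
step 2: x_pred=3.0833  r=-0.7133  x^+=2.8258  v^+=2.4827  a^+=1.4613
step 3: x_pred=6.3593  r=-2.5193  x^+=5.4498  v^+=3.3657  a^+=0.7571
step 4: x_pred=9.5263  r=-4.0263  x^+=8.0728  v^+=3.0724  a^+=-0.3682
step 5: x_pred=11.1763  r=-16.2763  x^+=5.3005  v^+=-1.8163  a^+=-4.9173

resid = -16.2763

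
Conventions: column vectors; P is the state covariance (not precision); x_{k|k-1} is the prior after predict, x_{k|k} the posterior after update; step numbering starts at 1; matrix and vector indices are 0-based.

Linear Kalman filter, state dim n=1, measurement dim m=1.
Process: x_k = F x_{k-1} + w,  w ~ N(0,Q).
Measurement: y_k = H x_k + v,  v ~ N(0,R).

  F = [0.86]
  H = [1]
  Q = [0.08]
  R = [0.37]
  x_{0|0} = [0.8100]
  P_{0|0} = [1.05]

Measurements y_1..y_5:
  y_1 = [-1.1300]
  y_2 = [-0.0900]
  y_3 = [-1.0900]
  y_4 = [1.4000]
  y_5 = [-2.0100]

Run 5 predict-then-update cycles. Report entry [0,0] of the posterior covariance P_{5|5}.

P_post[0,0] = 0.1154

step 1: x^-=[0.6966]  P^-=[0.8566]  S=[1.2266]  K=[0.6983]  nu=[-1.8266]  x^+=[-0.5790]  P^+=[0.2584]
step 2: x^-=[-0.4979]  P^-=[0.2711]  S=[0.6411]  K=[0.4229]  nu=[0.4079]  x^+=[-0.3254]  P^+=[0.1565]
step 3: x^-=[-0.2799]  P^-=[0.1957]  S=[0.5657]  K=[0.3460]  nu=[-0.8101]  x^+=[-0.5602]  P^+=[0.1280]
step 4: x^-=[-0.4817]  P^-=[0.1747]  S=[0.5447]  K=[0.3207]  nu=[1.8817]  x^+=[0.1217]  P^+=[0.1187]
step 5: x^-=[0.1047]  P^-=[0.1678]  S=[0.5378]  K=[0.3120]  nu=[-2.1147]  x^+=[-0.5550]  P^+=[0.1154]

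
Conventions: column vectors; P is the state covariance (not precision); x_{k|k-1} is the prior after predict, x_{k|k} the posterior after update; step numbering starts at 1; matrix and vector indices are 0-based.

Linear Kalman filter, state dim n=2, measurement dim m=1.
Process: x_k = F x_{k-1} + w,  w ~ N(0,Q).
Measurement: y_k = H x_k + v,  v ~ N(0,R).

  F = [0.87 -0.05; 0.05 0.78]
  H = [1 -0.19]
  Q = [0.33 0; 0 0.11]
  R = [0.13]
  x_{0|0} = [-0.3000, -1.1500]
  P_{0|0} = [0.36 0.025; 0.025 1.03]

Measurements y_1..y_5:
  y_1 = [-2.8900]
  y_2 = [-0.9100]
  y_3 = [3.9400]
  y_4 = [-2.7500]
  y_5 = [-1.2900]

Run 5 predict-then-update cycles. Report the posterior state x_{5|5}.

x_post = [-1.3316, -0.2177]

step 1: x^-=[-0.2035, -0.9120]  P^-=[0.6029 -0.0076; -0.0076 0.7395]  S=[0.7625]  K=[0.7926; -0.1943]  nu=[-2.8598]  x^+=[-2.4701, -0.3565]  P^+=[0.1239 0.1098; 0.1098 0.7107]
step 2: x^-=[-2.1312, -0.4016]  P^-=[0.4160 0.0519; 0.0519 0.5513]  S=[0.5462]  K=[0.7436; -0.0968]  nu=[1.1449]  x^+=[-1.2798, -0.5123]  P^+=[0.1140 0.0912; 0.0912 0.5462]
step 3: x^-=[-1.0879, -0.4636]  P^-=[0.4097 0.0453; 0.0453 0.4497]  S=[0.5387]  K=[0.7445; -0.0745]  nu=[4.9398]  x^+=[2.5900, -0.8315]  P^+=[0.1111 0.0752; 0.0752 0.4467]
step 4: x^-=[2.2949, -0.5191]  P^-=[0.4086 0.0382; 0.0382 0.3879]  S=[0.5381]  K=[0.7459; -0.0659]  nu=[-5.1435]  x^+=[-1.5417, -0.1802]  P^+=[0.1093 0.0647; 0.0647 0.3856]
step 5: x^-=[-1.3322, -0.2176]  P^-=[0.4080 0.0335; 0.0335 0.3499]  S=[0.5380]  K=[0.7467; -0.0614]  nu=[0.0009]  x^+=[-1.3316, -0.2177]  P^+=[0.1081 0.0581; 0.0581 0.3479]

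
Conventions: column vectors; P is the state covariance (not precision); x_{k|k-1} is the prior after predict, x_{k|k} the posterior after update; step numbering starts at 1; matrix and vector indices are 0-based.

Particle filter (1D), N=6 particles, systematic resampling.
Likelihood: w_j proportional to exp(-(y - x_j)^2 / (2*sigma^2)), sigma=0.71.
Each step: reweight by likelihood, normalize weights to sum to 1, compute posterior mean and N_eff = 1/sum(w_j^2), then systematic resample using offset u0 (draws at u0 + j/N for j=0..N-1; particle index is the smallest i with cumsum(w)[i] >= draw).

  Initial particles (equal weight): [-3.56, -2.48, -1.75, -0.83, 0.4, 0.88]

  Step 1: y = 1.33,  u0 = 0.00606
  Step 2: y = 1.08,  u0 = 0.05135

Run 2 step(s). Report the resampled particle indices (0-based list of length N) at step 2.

step 1: w=[0.0000, 0.0000, 0.0001, 0.0078, 0.3387, 0.6534]  mean=0.7039  Neff=1.8459  idx=[3, 4, 4, 5, 5, 5]
step 2: w=[0.0064, 0.1514, 0.1514, 0.2302, 0.2302, 0.2302]  mean=0.7236  Neff=4.8797  idx=[1, 2, 3, 4, 4, 5]

resampled_idx = [1, 2, 3, 4, 4, 5]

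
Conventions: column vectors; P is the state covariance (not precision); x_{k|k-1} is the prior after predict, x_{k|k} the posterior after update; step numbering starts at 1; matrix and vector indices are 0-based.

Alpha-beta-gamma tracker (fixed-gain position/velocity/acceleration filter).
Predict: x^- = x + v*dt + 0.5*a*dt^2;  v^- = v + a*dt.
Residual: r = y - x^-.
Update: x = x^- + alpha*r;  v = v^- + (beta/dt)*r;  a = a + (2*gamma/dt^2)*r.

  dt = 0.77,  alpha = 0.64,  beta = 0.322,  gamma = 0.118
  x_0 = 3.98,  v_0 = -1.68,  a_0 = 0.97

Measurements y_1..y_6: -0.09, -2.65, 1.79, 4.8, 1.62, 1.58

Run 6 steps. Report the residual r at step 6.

step 1: x_pred=2.9740  r=-3.0640  x^+=1.0130  v^+=-2.2144  a^+=-0.2496
step 2: x_pred=-0.7660  r=-1.8840  x^+=-1.9718  v^+=-3.1944  a^+=-0.9995
step 3: x_pred=-4.7278  r=6.5178  x^+=-0.5564  v^+=-1.2384  a^+=1.5949
step 4: x_pred=-1.0372  r=5.8372  x^+=2.6986  v^+=2.4306  a^+=3.9183
step 5: x_pred=5.7318  r=-4.1118  x^+=3.1003  v^+=3.7283  a^+=2.2816
step 6: x_pred=6.6474  r=-5.0674  x^+=3.4043  v^+=3.3660  a^+=0.2646

resid = -5.0674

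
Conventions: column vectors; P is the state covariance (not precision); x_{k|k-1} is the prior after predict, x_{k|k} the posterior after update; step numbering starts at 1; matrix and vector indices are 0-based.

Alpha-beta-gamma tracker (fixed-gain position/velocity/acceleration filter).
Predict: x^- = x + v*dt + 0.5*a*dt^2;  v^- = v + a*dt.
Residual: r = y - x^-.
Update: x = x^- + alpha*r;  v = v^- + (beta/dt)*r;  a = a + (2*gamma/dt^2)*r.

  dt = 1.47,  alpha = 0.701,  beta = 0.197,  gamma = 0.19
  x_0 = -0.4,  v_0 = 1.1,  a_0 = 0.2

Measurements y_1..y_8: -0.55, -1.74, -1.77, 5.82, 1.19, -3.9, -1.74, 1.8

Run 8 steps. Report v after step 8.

step 1: x_pred=1.4331  r=-1.9831  x^+=0.0429  v^+=1.1282  a^+=-0.1487
step 2: x_pred=1.5408  r=-3.2808  x^+=-0.7591  v^+=0.4699  a^+=-0.7257
step 3: x_pred=-0.8523  r=-0.9177  x^+=-1.4956  v^+=-0.7198  a^+=-0.8870
step 4: x_pred=-3.5121  r=9.3321  x^+=3.0297  v^+=-0.7731  a^+=0.7540
step 5: x_pred=2.7079  r=-1.5179  x^+=1.6439  v^+=0.1319  a^+=0.4871
step 6: x_pred=2.3640  r=-6.2640  x^+=-2.0271  v^+=0.0085  a^+=-0.6145
step 7: x_pred=-2.6785  r=0.9385  x^+=-2.0206  v^+=-0.7690  a^+=-0.4494
step 8: x_pred=-3.6366  r=5.4366  x^+=0.1744  v^+=-0.7011  a^+=0.5066

v_post = -0.7011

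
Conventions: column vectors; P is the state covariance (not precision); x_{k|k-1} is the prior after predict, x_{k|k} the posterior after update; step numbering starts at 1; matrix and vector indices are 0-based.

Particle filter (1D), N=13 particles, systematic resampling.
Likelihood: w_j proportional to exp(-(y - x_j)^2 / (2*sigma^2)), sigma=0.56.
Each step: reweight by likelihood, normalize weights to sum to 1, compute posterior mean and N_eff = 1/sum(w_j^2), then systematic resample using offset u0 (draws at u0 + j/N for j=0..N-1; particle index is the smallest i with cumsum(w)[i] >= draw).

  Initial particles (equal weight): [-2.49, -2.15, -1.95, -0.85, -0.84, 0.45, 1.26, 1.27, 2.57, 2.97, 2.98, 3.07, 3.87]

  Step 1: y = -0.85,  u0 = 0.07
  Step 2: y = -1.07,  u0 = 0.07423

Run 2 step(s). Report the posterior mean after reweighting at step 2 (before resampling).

post_mean = -0.8731

step 1: w=[0.0060, 0.0294, 0.0633, 0.4356, 0.4356, 0.0294, 0.0004, 0.0003, 0.0000, 0.0000, 0.0000, 0.0000, 0.0000]  mean=-0.9236  Neff=2.5958  idx=[2, 3, 3, 3, 3, 3, 3, 4, 4, 4, 4, 4, 5]
step 2: w=[0.0278, 0.0885, 0.0885, 0.0885, 0.0885, 0.0885, 0.0885, 0.0878, 0.0878, 0.0878, 0.0878, 0.0878, 0.0024]  mean=-0.8731  Neff=11.5900  idx=[1, 2, 3, 4, 5, 5, 6, 7, 8, 9, 10, 11, 11]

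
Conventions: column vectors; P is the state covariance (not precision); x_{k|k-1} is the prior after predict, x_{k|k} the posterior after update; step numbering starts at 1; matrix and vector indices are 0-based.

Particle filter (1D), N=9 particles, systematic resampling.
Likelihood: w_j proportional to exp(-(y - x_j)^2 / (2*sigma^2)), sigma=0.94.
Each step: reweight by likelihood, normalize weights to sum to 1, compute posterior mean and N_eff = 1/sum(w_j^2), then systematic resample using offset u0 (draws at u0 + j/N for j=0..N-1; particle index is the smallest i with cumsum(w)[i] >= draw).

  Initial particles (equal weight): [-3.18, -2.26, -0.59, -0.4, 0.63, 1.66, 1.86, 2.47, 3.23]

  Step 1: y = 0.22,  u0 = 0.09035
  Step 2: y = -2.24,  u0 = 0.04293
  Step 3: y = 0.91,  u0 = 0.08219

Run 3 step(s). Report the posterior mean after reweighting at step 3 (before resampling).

post_mean = -0.4913

step 1: w=[0.0005, 0.0102, 0.2279, 0.2658, 0.3004, 0.1022, 0.0721, 0.0188, 0.0020]  mean=0.2806  Neff=4.3668  idx=[2, 2, 3, 3, 4, 4, 4, 5, 7]
step 2: w=[0.2851, 0.2851, 0.1959, 0.1959, 0.0126, 0.0126, 0.0126, 0.0002, 0.0000]  mean=-0.4689  Neff=4.1703  idx=[0, 0, 0, 1, 1, 2, 2, 3, 3]
step 3: w=[0.0961, 0.0961, 0.0961, 0.0961, 0.0961, 0.1299, 0.1299, 0.1299, 0.1299]  mean=-0.4913  Neff=8.7980  idx=[0, 2, 3, 4, 5, 6, 7, 7, 8]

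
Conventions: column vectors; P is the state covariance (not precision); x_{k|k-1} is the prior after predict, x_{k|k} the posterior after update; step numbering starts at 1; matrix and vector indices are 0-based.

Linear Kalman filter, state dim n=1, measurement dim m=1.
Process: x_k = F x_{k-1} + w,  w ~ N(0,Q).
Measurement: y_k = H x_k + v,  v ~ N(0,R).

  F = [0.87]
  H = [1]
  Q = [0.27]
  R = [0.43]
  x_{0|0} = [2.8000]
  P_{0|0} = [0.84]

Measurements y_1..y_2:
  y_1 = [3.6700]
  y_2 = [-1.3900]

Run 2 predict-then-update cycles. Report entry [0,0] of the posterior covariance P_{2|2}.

step 1: x^-=[2.4360]  P^-=[0.9058]  S=[1.3358]  K=[0.6781]  nu=[1.2340]  x^+=[3.2728]  P^+=[0.2916]
step 2: x^-=[2.8473]  P^-=[0.4907]  S=[0.9207]  K=[0.5330]  nu=[-4.2373]  x^+=[0.5890]  P^+=[0.2292]

P_post[0,0] = 0.2292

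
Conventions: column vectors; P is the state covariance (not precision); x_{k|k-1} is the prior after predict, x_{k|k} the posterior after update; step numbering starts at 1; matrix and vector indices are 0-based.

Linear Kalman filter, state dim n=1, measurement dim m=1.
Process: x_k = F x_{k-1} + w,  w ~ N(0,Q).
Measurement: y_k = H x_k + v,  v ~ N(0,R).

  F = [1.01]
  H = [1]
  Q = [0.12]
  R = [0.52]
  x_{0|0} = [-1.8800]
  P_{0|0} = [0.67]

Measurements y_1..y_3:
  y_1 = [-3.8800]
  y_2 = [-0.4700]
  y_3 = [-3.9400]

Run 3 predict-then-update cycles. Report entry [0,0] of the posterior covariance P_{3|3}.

step 1: x^-=[-1.8988]  P^-=[0.8035]  S=[1.3235]  K=[0.6071]  nu=[-1.9812]  x^+=[-3.1016]  P^+=[0.3157]
step 2: x^-=[-3.1326]  P^-=[0.4420]  S=[0.9620]  K=[0.4595]  nu=[2.6626]  x^+=[-1.9092]  P^+=[0.2389]
step 3: x^-=[-1.9283]  P^-=[0.3637]  S=[0.8837]  K=[0.4116]  nu=[-2.0117]  x^+=[-2.7563]  P^+=[0.2140]

P_post[0,0] = 0.2140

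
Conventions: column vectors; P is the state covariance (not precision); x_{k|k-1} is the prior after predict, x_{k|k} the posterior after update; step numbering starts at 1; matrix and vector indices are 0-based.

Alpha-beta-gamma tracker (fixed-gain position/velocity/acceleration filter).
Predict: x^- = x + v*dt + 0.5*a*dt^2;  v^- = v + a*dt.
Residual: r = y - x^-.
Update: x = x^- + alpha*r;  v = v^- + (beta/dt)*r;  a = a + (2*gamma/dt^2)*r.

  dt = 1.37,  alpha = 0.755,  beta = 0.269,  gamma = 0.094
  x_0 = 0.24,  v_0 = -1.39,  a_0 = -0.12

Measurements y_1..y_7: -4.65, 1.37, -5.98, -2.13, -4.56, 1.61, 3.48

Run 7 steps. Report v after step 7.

v_post = 2.8245

step 1: x_pred=-1.7769  r=-2.8731  x^+=-3.9461  v^+=-2.1185  a^+=-0.4078
step 2: x_pred=-7.2312  r=8.6012  x^+=-0.7373  v^+=-0.9884  a^+=0.4538
step 3: x_pred=-1.6655  r=-4.3145  x^+=-4.9229  v^+=-1.2139  a^+=0.0216
step 4: x_pred=-6.5657  r=4.4357  x^+=-3.2167  v^+=-0.3133  a^+=0.4659
step 5: x_pred=-3.2088  r=-1.3512  x^+=-4.2290  v^+=0.0596  a^+=0.3305
step 6: x_pred=-3.8371  r=5.4471  x^+=0.2755  v^+=1.5820  a^+=0.8762
step 7: x_pred=3.2651  r=0.2149  x^+=3.4273  v^+=2.8245  a^+=0.8977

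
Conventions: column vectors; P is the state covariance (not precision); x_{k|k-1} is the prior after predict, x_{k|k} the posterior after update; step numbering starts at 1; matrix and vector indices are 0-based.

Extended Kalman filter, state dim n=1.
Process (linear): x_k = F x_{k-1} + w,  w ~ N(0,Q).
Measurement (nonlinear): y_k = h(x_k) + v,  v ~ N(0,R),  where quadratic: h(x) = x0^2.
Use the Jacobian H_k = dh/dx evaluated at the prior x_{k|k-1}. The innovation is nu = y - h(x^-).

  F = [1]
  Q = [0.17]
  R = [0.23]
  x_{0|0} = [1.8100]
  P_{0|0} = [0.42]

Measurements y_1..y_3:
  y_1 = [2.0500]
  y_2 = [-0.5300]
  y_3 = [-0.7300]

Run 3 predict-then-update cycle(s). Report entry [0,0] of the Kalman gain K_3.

step 1: x^-=[1.8100]  P^-=[0.5900]  H_jac=[3.6200]  S=[7.9616]  K=[0.2683]  nu=[-1.2261]  x^+=[1.4811]  P^+=[0.0170]
step 2: x^-=[1.4811]  P^-=[0.1870]  H_jac=[2.9622]  S=[1.8712]  K=[0.2961]  nu=[-2.7236]  x^+=[0.6746]  P^+=[0.0230]
step 3: x^-=[0.6746]  P^-=[0.1930]  H_jac=[1.3493]  S=[0.5813]  K=[0.4479]  nu=[-1.1851]  x^+=[0.1438]  P^+=[0.0764]

K[0,0] = 0.4479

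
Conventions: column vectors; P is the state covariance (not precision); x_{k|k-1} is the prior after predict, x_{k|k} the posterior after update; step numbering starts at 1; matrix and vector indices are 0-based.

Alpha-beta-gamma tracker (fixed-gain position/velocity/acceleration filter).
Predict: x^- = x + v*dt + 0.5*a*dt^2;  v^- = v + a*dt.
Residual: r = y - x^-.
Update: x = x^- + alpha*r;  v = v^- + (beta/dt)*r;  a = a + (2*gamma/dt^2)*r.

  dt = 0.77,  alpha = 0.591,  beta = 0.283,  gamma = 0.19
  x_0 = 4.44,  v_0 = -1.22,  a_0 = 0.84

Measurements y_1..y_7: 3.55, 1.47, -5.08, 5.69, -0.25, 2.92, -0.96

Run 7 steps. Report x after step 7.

step 1: x_pred=3.7496  r=-0.1996  x^+=3.6316  v^+=-0.6466  a^+=0.7121
step 2: x_pred=3.3449  r=-1.8749  x^+=2.2368  v^+=-0.7874  a^+=-0.4896
step 3: x_pred=1.4854  r=-6.5654  x^+=-2.3947  v^+=-3.5773  a^+=-4.6975
step 4: x_pred=-6.5419  r=12.2319  x^+=0.6872  v^+=-2.6988  a^+=3.1421
step 5: x_pred=-0.4594  r=0.2094  x^+=-0.3357  v^+=-0.2024  a^+=3.2764
step 6: x_pred=0.4798  r=2.4402  x^+=1.9220  v^+=3.2173  a^+=4.8403
step 7: x_pred=5.8342  r=-6.7942  x^+=1.8188  v^+=4.4472  a^+=0.4858

x_post = 1.8188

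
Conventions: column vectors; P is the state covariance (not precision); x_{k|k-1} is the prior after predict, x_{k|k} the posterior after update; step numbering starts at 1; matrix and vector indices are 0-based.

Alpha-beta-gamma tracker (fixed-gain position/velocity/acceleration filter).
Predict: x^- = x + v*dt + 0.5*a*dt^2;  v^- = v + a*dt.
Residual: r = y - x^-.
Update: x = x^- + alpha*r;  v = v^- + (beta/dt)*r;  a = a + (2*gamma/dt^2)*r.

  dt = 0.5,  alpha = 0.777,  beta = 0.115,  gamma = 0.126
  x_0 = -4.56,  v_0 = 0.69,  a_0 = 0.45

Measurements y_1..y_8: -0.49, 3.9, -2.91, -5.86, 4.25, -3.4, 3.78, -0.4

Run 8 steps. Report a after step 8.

step 1: x_pred=-4.1587  r=3.6687  x^+=-1.3081  v^+=1.7588  a^+=4.1481
step 2: x_pred=0.0898  r=3.8102  x^+=3.0503  v^+=4.7092  a^+=7.9888
step 3: x_pred=6.4035  r=-9.3135  x^+=-0.8331  v^+=6.5615  a^+=-1.3992
step 4: x_pred=2.2728  r=-8.1328  x^+=-4.0464  v^+=3.9913  a^+=-9.5971
step 5: x_pred=-3.2504  r=7.5004  x^+=2.5774  v^+=0.9179  a^+=-2.0367
step 6: x_pred=2.7818  r=-6.1818  x^+=-2.0215  v^+=-1.5223  a^+=-8.2679
step 7: x_pred=-3.8161  r=7.5961  x^+=2.0861  v^+=-3.9091  a^+=-0.6111
step 8: x_pred=0.0551  r=-0.4551  x^+=-0.2985  v^+=-4.3194  a^+=-1.0698

a_post = -1.0698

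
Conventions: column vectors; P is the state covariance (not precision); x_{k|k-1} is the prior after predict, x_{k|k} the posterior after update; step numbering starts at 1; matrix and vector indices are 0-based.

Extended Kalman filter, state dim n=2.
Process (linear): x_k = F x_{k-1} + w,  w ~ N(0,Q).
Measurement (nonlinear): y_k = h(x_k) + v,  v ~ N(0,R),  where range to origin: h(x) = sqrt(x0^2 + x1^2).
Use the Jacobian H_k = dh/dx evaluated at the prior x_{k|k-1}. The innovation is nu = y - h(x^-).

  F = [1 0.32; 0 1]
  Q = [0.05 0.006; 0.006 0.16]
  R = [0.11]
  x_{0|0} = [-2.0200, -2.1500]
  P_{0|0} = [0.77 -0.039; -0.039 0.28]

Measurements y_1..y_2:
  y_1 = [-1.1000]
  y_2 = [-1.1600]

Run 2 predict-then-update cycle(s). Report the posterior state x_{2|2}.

x_post = [-0.2683, 0.9325]

step 1: x^-=[-2.7080, -2.1500]  P^-=[0.8237 0.0566; 0.0566 0.4400]  H_jac=[-0.7832 -0.6218]  S=[0.8405]  K=[-0.8094; -0.3783]  nu=[-4.5577]  x^+=[0.9811, -0.4260]  P^+=[0.2731 -0.2007; -0.2007 0.3197]
step 2: x^-=[0.8448, -0.4260]  P^-=[0.2273 -0.0924; -0.0924 0.4797]  H_jac=[0.8929 -0.4503]  S=[0.4628]  K=[0.5285; -0.6450]  nu=[-2.1061]  x^+=[-0.2683, 0.9325]  P^+=[0.0981 0.0654; 0.0654 0.2872]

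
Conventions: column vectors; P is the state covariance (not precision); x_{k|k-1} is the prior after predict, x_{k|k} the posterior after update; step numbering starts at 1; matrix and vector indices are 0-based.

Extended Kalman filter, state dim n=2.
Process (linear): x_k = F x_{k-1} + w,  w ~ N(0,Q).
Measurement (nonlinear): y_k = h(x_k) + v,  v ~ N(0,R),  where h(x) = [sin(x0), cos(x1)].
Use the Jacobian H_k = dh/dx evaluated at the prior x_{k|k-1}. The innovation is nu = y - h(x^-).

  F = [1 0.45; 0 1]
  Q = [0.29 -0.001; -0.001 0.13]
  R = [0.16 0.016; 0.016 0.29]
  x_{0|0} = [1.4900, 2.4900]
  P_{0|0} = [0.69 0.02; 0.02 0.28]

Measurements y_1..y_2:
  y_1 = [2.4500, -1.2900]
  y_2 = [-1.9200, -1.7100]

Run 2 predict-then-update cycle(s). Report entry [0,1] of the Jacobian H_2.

step 1: x^-=[2.6105, 2.4900]  P^-=[1.0547 0.1450; 0.1450 0.4100]  H_jac=[-0.8623 0.0000; 0.0000 -0.6065]  S=[0.9442 0.0918; 0.0918 0.4408]  K=[-0.9633 0.0012; -0.0792 -0.5476]  nu=[1.9435, -0.4949]  x^+=[0.7377, 2.6071]  P^+=[0.1787 0.0249; 0.0249 0.2639]
step 2: x^-=[1.9109, 2.6071]  P^-=[0.5445 0.1426; 0.1426 0.3939]  H_jac=[-0.3336 0.0000; 0.0000 -0.5094]  S=[0.2206 0.0402; 0.0402 0.3922]  K=[-0.8047 -0.1027; -0.1247 -0.4988]  nu=[-2.8627, -0.8495]  x^+=[4.3018, 3.3878]  P^+=[0.3909 0.0837; 0.0837 0.2879]

H_jac[0,1] = 0.0000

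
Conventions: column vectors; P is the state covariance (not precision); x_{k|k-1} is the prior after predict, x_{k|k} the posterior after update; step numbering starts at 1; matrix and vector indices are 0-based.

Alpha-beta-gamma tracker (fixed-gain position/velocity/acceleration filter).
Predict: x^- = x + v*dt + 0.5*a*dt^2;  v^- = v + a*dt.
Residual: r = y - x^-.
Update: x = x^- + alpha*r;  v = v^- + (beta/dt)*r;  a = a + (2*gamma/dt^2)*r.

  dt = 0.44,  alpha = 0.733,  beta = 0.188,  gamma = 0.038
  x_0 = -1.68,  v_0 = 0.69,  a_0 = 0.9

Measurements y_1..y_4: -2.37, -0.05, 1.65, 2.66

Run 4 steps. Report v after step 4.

step 1: x_pred=-1.2893  r=-1.0807  x^+=-2.0814  v^+=0.6242  a^+=0.4758
step 2: x_pred=-1.7607  r=1.7107  x^+=-0.5068  v^+=1.5645  a^+=1.1473
step 3: x_pred=0.2927  r=1.3573  x^+=1.2876  v^+=2.6493  a^+=1.6801
step 4: x_pred=2.6159  r=0.0441  x^+=2.6482  v^+=3.4074  a^+=1.6975

v_post = 3.4074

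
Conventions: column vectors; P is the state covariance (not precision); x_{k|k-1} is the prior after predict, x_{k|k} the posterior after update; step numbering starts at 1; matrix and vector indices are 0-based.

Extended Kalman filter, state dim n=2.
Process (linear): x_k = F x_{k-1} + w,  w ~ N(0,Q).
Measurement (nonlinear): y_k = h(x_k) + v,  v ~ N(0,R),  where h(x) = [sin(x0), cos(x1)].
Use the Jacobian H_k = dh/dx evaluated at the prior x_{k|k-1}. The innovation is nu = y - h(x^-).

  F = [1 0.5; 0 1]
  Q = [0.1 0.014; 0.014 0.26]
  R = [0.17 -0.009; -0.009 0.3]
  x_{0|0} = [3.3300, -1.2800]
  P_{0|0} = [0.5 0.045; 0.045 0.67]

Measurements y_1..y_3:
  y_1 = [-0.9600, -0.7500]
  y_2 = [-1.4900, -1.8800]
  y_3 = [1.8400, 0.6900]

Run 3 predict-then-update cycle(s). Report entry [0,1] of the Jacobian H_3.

H_jac[0,1] = 0.0000

step 1: x^-=[2.6900, -1.2800]  P^-=[0.8125 0.3940; 0.3940 0.9300]  H_jac=[-0.8998 0.0000; 0.0000 0.9580]  S=[0.8278 -0.3486; -0.3486 1.1535]  K=[-0.8541 0.0691; -0.1180 0.7367]  nu=[-1.3964, -1.0367]  x^+=[3.8110, -1.8790]  P^+=[0.1621 0.0297; 0.0297 0.2318]
step 2: x^-=[2.8715, -1.8790]  P^-=[0.3497 0.1596; 0.1596 0.4918]  H_jac=[-0.9637 0.0000; 0.0000 0.9529]  S=[0.4948 -0.1555; -0.1555 0.7466]  K=[-0.6603 0.0661; -0.1214 0.6024]  nu=[-1.7568, -1.5767]  x^+=[3.9274, -2.6155]  P^+=[0.1171 0.0270; 0.0270 0.1908]
step 3: x^-=[2.6196, -2.6155]  P^-=[0.2918 0.1365; 0.1365 0.4508]  H_jac=[-0.8668 0.0000; 0.0000 0.5022]  S=[0.3893 -0.0684; -0.0684 0.4137]  K=[-0.6393 0.0599; -0.2139 0.5119]  nu=[1.3414, 1.5548]  x^+=[1.8552, -2.1065]  P^+=[0.1260 0.0473; 0.0473 0.3096]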